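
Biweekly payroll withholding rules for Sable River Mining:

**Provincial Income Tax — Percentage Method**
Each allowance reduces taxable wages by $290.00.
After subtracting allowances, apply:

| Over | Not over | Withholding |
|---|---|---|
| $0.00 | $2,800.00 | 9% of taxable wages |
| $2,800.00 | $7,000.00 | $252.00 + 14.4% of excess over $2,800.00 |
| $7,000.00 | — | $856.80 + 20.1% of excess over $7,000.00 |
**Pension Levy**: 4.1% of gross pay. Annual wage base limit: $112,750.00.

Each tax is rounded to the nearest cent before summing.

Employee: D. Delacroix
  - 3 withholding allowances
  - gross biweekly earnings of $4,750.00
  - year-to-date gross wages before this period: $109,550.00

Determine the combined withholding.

$538.72

Provincial Income Tax: taxable = $4,750.00 − 3×$290.00 = $3,880.00
  $252.00 + 14.4% × ($3,880.00 − $2,800.00) = $252.00 + 14.4% × $1,080.00 = $407.52
Pension Levy: cap $112,750.00 − YTD $109,550.00 = $3,200.00 subject; 4.1% × $3,200.00 = $131.20
Total: $407.52 + $131.20 = $538.72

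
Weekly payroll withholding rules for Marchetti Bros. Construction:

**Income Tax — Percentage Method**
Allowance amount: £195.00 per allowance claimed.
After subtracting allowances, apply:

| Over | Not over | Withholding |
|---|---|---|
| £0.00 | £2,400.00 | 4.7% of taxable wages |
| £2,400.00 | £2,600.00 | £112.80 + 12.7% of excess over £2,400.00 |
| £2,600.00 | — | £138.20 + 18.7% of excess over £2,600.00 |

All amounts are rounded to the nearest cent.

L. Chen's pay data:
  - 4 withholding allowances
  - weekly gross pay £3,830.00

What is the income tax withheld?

Income Tax: taxable = £3,830.00 − 4×£195.00 = £3,050.00
  £138.20 + 18.7% × (£3,050.00 − £2,600.00) = £138.20 + 18.7% × £450.00 = £222.35

£222.35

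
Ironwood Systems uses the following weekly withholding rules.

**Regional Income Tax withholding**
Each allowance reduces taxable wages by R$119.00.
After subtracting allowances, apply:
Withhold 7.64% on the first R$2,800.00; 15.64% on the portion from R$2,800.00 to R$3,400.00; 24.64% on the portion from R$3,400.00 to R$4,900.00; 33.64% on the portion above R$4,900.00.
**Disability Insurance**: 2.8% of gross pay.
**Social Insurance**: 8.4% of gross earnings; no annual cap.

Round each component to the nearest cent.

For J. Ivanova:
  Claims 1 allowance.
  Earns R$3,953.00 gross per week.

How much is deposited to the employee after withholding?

Regional Income Tax: taxable = R$3,953.00 − 1×R$119.00 = R$3,834.00
  R$307.76 + 24.64% × (R$3,834.00 − R$3,400.00) = R$307.76 + 24.64% × R$434.00 = R$414.70
Disability Insurance: 2.8% × R$3,953.00 = R$110.68
Social Insurance: 8.4% × R$3,953.00 = R$332.05
Total withheld: R$414.70 + R$110.68 + R$332.05 = R$857.43
Net pay: R$3,953.00 − R$857.43 = R$3,095.57

R$3,095.57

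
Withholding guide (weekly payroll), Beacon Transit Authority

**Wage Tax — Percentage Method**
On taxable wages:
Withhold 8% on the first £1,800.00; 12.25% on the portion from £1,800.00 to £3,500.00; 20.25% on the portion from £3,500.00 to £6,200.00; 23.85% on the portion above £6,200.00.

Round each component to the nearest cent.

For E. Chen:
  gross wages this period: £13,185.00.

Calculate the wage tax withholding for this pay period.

Wage Tax: taxable = £13,185.00
  £899.00 + 23.85% × (£13,185.00 − £6,200.00) = £899.00 + 23.85% × £6,985.00 = £2,564.92

£2,564.92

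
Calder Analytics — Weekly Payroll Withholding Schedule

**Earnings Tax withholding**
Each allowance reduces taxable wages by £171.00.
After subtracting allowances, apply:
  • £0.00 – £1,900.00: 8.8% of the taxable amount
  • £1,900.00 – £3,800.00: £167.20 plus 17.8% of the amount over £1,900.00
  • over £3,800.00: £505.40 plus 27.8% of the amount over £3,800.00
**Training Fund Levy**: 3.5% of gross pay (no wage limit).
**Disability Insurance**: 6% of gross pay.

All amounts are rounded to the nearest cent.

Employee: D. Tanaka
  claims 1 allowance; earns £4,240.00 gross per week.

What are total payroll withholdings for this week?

Earnings Tax: taxable = £4,240.00 − 1×£171.00 = £4,069.00
  £505.40 + 27.8% × (£4,069.00 − £3,800.00) = £505.40 + 27.8% × £269.00 = £580.18
Training Fund Levy: 3.5% × £4,240.00 = £148.40
Disability Insurance: 6% × £4,240.00 = £254.40
Total: £580.18 + £148.40 + £254.40 = £982.98

£982.98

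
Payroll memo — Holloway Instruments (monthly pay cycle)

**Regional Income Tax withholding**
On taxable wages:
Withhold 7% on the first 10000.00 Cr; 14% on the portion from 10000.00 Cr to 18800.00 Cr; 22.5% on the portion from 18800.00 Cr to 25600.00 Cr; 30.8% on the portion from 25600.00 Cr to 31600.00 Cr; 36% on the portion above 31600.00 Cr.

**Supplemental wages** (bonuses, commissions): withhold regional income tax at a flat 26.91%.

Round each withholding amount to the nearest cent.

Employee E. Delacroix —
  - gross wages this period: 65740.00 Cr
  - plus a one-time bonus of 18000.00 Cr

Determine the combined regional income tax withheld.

Regional Income Tax: taxable = 65740.00 Cr
  5310.00 Cr + 36% × (65740.00 Cr − 31600.00 Cr) = 5310.00 Cr + 36% × 34140.00 Cr = 17600.40 Cr
Supplemental (26.91% flat on bonus): 26.91% × 18000.00 Cr = 4843.80 Cr
Total regional income tax: 17600.40 Cr + 4843.80 Cr = 22444.20 Cr

22444.20 Cr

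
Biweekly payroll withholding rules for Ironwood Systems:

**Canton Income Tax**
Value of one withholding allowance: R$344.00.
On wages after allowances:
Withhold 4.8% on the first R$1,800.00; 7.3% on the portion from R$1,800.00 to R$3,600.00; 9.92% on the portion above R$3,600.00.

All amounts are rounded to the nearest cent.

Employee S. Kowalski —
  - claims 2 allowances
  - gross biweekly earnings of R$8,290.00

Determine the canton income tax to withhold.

R$614.80

Canton Income Tax: taxable = R$8,290.00 − 2×R$344.00 = R$7,602.00
  R$217.80 + 9.92% × (R$7,602.00 − R$3,600.00) = R$217.80 + 9.92% × R$4,002.00 = R$614.80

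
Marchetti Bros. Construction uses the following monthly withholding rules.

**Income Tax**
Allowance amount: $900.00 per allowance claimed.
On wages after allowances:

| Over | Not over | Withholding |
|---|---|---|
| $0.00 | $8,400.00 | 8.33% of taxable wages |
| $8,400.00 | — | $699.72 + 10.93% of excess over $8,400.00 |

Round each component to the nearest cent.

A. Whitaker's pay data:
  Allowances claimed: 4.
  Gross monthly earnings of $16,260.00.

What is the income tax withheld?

$1,165.34

Income Tax: taxable = $16,260.00 − 4×$900.00 = $12,660.00
  $699.72 + 10.93% × ($12,660.00 − $8,400.00) = $699.72 + 10.93% × $4,260.00 = $1,165.34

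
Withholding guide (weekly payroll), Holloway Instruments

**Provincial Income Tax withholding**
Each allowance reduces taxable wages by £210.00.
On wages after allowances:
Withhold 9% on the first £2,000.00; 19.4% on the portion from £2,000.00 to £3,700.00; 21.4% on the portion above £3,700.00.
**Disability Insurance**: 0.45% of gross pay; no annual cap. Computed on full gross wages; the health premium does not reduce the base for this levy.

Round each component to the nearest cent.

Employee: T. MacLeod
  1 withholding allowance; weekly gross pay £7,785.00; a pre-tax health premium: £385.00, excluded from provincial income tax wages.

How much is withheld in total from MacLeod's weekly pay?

£1,291.69

Provincial Income Tax: taxable = £7,785.00 − £385.00 − 1×£210.00 = £7,190.00
  £509.80 + 21.4% × (£7,190.00 − £3,700.00) = £509.80 + 21.4% × £3,490.00 = £1,256.66
Disability Insurance: 0.45% × £7,785.00 = £35.03
Total: £1,256.66 + £35.03 = £1,291.69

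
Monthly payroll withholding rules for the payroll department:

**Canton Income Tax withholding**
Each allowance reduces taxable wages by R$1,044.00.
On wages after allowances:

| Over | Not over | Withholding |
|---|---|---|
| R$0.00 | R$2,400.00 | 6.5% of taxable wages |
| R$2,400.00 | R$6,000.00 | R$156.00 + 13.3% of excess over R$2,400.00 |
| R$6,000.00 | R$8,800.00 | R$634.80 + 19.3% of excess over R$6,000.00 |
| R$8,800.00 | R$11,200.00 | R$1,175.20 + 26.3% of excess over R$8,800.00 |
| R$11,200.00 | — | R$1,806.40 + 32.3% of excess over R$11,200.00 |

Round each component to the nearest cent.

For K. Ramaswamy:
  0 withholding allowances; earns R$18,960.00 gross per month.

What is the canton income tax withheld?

Canton Income Tax: taxable = R$18,960.00
  R$1,806.40 + 32.3% × (R$18,960.00 − R$11,200.00) = R$1,806.40 + 32.3% × R$7,760.00 = R$4,312.88

R$4,312.88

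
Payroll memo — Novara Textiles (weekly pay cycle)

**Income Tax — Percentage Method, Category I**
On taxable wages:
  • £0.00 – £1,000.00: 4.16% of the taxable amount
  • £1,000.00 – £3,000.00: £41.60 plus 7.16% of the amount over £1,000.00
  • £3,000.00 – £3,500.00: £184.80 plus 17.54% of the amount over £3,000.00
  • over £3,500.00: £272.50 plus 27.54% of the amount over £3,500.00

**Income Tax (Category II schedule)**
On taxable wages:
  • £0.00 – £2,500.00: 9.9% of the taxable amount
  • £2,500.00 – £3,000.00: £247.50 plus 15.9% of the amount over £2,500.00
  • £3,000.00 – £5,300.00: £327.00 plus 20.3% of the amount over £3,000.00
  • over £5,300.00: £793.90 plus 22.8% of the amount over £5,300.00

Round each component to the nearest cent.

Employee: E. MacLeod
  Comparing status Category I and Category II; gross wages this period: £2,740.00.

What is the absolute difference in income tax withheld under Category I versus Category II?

Income Tax (Category I): taxable = £2,740.00
  £41.60 + 7.16% × (£2,740.00 − £1,000.00) = £41.60 + 7.16% × £1,740.00 = £166.18
Income Tax (Category II): taxable = £2,740.00
  £247.50 + 15.9% × (£2,740.00 − £2,500.00) = £247.50 + 15.9% × £240.00 = £285.66
Difference: |£166.18 − £285.66| = £119.48 (higher under Category II)

£119.48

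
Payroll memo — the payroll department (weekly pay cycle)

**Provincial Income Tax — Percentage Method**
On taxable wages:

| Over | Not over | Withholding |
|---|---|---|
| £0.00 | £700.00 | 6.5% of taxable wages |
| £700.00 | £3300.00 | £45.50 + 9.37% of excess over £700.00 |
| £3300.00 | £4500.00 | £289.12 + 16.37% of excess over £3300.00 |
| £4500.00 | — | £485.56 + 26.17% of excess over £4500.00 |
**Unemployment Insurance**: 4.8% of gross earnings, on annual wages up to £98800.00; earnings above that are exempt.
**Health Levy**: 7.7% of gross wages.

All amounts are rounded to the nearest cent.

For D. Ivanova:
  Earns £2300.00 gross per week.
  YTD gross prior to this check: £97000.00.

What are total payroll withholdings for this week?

Provincial Income Tax: taxable = £2300.00
  £45.50 + 9.37% × (£2300.00 − £700.00) = £45.50 + 9.37% × £1600.00 = £195.42
Unemployment Insurance: cap £98800.00 − YTD £97000.00 = £1800.00 subject; 4.8% × £1800.00 = £86.40
Health Levy: 7.7% × £2300.00 = £177.10
Total: £195.42 + £86.40 + £177.10 = £458.92

£458.92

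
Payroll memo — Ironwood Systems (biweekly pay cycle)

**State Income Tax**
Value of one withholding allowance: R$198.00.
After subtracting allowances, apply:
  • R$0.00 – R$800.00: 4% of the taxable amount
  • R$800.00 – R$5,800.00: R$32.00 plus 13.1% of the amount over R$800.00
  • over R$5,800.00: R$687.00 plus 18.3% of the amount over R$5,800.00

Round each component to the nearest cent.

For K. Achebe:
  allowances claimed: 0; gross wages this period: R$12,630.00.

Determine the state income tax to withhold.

State Income Tax: taxable = R$12,630.00
  R$687.00 + 18.3% × (R$12,630.00 − R$5,800.00) = R$687.00 + 18.3% × R$6,830.00 = R$1,936.89

R$1,936.89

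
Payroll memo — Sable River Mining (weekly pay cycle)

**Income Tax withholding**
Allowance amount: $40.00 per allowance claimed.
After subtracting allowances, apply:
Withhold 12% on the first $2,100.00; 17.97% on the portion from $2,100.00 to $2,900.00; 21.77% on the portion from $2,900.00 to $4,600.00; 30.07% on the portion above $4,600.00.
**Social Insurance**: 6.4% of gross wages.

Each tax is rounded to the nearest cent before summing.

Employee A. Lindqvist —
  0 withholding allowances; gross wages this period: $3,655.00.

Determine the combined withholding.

$794.04

Income Tax: taxable = $3,655.00
  $395.76 + 21.77% × ($3,655.00 − $2,900.00) = $395.76 + 21.77% × $755.00 = $560.12
Social Insurance: 6.4% × $3,655.00 = $233.92
Total: $560.12 + $233.92 = $794.04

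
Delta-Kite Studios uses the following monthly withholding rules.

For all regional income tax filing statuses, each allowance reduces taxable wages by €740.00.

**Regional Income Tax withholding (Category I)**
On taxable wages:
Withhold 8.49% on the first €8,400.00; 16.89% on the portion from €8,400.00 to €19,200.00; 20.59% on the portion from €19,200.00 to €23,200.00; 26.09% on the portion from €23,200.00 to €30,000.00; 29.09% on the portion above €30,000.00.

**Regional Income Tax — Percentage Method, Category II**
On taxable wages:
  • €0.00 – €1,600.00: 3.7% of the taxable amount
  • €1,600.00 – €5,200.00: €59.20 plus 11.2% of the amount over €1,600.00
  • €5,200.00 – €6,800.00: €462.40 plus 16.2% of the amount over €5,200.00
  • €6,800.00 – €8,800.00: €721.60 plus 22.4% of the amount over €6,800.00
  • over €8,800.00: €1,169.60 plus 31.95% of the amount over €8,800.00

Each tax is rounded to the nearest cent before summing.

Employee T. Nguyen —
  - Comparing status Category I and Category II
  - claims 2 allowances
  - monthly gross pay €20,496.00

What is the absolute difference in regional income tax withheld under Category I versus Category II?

€1,927.41

Regional Income Tax (Category I): taxable = €20,496.00 − 2×€740.00 = €19,016.00
  €713.16 + 16.89% × (€19,016.00 − €8,400.00) = €713.16 + 16.89% × €10,616.00 = €2,506.20
Regional Income Tax (Category II): taxable = €20,496.00 − 2×€740.00 = €19,016.00
  €1,169.60 + 31.95% × (€19,016.00 − €8,800.00) = €1,169.60 + 31.95% × €10,216.00 = €4,433.61
Difference: |€2,506.20 − €4,433.61| = €1,927.41 (higher under Category II)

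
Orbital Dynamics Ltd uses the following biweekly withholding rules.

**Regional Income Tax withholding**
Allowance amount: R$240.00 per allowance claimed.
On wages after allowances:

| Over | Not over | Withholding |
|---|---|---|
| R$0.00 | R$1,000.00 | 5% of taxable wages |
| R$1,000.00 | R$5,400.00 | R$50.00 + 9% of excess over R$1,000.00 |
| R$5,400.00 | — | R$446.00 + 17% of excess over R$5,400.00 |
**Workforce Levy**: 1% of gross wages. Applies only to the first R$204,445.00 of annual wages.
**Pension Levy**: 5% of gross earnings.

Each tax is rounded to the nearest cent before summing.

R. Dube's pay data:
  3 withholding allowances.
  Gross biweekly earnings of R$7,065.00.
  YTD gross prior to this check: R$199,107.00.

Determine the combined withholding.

R$1,013.28

Regional Income Tax: taxable = R$7,065.00 − 3×R$240.00 = R$6,345.00
  R$446.00 + 17% × (R$6,345.00 − R$5,400.00) = R$446.00 + 17% × R$945.00 = R$606.65
Workforce Levy: cap R$204,445.00 − YTD R$199,107.00 = R$5,338.00 subject; 1% × R$5,338.00 = R$53.38
Pension Levy: 5% × R$7,065.00 = R$353.25
Total: R$606.65 + R$53.38 + R$353.25 = R$1,013.28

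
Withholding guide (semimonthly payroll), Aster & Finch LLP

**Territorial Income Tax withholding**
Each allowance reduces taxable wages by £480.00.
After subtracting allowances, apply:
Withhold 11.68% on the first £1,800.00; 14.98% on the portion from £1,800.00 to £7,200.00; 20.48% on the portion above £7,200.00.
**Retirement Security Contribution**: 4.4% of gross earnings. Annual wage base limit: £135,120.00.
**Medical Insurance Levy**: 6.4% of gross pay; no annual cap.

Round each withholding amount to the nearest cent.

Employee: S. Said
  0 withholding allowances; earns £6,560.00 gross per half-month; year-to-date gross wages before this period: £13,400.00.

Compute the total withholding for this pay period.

Territorial Income Tax: taxable = £6,560.00
  £210.24 + 14.98% × (£6,560.00 − £1,800.00) = £210.24 + 14.98% × £4,760.00 = £923.29
Retirement Security Contribution: 4.4% × £6,560.00 = £288.64
Medical Insurance Levy: 6.4% × £6,560.00 = £419.84
Total: £923.29 + £288.64 + £419.84 = £1,631.77

£1,631.77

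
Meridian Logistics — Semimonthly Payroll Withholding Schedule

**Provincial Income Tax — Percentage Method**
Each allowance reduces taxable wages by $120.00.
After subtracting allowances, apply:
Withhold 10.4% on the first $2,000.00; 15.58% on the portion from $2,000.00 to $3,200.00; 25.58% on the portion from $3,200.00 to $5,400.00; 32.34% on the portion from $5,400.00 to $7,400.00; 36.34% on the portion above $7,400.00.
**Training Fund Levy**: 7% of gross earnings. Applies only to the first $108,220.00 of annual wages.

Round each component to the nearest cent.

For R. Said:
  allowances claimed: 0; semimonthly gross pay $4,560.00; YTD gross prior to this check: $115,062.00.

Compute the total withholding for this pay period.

Provincial Income Tax: taxable = $4,560.00
  $394.96 + 25.58% × ($4,560.00 − $3,200.00) = $394.96 + 25.58% × $1,360.00 = $742.85
Training Fund Levy: YTD $115,062.00 ≥ cap $108,220.00 → $0.00
Total: $742.85 + $0.00 = $742.85

$742.85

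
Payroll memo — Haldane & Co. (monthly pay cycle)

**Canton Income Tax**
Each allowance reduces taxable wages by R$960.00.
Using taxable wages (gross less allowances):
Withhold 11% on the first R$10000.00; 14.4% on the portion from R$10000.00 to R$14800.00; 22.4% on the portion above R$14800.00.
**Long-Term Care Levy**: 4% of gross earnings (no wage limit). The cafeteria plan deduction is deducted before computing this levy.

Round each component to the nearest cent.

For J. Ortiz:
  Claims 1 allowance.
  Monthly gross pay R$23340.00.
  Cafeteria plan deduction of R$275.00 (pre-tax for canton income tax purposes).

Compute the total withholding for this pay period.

R$4350.12

Canton Income Tax: taxable = R$23340.00 − R$275.00 − 1×R$960.00 = R$22105.00
  R$1791.20 + 22.4% × (R$22105.00 − R$14800.00) = R$1791.20 + 22.4% × R$7305.00 = R$3427.52
Long-Term Care Levy: 4% × R$23065.00 = R$922.60
Total: R$3427.52 + R$922.60 = R$4350.12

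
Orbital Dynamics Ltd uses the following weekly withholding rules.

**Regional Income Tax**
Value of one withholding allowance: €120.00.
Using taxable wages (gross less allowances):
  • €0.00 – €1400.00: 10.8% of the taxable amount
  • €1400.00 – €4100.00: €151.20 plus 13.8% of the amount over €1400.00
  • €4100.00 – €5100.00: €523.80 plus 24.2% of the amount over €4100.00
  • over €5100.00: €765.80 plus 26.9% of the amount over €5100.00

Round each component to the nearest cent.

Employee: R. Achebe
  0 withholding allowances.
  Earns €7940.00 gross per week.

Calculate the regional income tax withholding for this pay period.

€1529.76

Regional Income Tax: taxable = €7940.00
  €765.80 + 26.9% × (€7940.00 − €5100.00) = €765.80 + 26.9% × €2840.00 = €1529.76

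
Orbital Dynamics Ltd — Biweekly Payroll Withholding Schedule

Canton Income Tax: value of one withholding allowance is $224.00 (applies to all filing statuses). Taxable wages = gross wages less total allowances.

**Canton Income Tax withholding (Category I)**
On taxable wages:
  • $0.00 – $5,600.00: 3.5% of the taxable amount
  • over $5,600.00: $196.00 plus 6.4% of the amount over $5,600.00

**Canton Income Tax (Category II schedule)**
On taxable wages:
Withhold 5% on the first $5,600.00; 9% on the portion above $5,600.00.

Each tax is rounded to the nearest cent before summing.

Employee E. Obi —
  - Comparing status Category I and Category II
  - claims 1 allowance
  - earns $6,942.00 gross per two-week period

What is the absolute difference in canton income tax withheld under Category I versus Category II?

Canton Income Tax (Category I): taxable = $6,942.00 − 1×$224.00 = $6,718.00
  $196.00 + 6.4% × ($6,718.00 − $5,600.00) = $196.00 + 6.4% × $1,118.00 = $267.55
Canton Income Tax (Category II): taxable = $6,942.00 − 1×$224.00 = $6,718.00
  $280.00 + 9% × ($6,718.00 − $5,600.00) = $280.00 + 9% × $1,118.00 = $380.62
Difference: |$267.55 − $380.62| = $113.07 (higher under Category II)

$113.07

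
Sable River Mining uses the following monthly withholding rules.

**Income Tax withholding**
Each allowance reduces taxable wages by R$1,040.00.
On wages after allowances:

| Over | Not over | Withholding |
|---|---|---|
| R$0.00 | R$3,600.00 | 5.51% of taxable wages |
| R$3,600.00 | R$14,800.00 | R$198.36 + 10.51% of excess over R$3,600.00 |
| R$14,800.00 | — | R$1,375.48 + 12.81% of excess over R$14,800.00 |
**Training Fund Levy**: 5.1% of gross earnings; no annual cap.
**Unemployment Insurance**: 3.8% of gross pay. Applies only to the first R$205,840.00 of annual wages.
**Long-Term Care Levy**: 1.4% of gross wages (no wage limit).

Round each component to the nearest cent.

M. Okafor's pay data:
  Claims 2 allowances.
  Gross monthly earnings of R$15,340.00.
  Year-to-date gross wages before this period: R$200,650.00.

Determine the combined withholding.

R$2,407.95

Income Tax: taxable = R$15,340.00 − 2×R$1,040.00 = R$13,260.00
  R$198.36 + 10.51% × (R$13,260.00 − R$3,600.00) = R$198.36 + 10.51% × R$9,660.00 = R$1,213.63
Training Fund Levy: 5.1% × R$15,340.00 = R$782.34
Unemployment Insurance: cap R$205,840.00 − YTD R$200,650.00 = R$5,190.00 subject; 3.8% × R$5,190.00 = R$197.22
Long-Term Care Levy: 1.4% × R$15,340.00 = R$214.76
Total: R$1,213.63 + R$782.34 + R$197.22 + R$214.76 = R$2,407.95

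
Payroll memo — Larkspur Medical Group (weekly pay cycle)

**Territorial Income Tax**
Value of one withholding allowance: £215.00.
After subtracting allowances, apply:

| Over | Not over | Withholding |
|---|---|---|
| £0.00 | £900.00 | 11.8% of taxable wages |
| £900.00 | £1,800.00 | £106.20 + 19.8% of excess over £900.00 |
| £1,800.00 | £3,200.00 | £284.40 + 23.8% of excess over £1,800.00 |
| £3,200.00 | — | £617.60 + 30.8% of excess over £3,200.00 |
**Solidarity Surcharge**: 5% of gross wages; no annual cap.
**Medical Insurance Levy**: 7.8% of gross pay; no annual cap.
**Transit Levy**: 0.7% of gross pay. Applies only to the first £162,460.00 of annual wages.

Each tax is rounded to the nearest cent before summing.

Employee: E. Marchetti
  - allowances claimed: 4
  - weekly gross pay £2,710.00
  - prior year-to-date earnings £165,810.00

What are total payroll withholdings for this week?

Territorial Income Tax: taxable = £2,710.00 − 4×£215.00 = £1,850.00
  £284.40 + 23.8% × (£1,850.00 − £1,800.00) = £284.40 + 23.8% × £50.00 = £296.30
Solidarity Surcharge: 5% × £2,710.00 = £135.50
Medical Insurance Levy: 7.8% × £2,710.00 = £211.38
Transit Levy: YTD £165,810.00 ≥ cap £162,460.00 → £0.00
Total: £296.30 + £135.50 + £211.38 + £0.00 = £643.18

£643.18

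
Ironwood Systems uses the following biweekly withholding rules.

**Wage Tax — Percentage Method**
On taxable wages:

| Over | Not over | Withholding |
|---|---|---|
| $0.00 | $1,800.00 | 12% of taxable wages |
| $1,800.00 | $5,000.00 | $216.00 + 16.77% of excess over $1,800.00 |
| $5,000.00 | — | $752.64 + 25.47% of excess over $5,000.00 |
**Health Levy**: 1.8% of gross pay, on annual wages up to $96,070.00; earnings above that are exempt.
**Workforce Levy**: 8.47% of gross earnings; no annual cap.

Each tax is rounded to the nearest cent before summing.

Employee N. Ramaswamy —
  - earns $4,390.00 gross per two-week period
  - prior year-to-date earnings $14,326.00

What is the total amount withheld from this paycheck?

Wage Tax: taxable = $4,390.00
  $216.00 + 16.77% × ($4,390.00 − $1,800.00) = $216.00 + 16.77% × $2,590.00 = $650.34
Health Levy: 1.8% × $4,390.00 = $79.02
Workforce Levy: 8.47% × $4,390.00 = $371.83
Total: $650.34 + $79.02 + $371.83 = $1,101.19

$1,101.19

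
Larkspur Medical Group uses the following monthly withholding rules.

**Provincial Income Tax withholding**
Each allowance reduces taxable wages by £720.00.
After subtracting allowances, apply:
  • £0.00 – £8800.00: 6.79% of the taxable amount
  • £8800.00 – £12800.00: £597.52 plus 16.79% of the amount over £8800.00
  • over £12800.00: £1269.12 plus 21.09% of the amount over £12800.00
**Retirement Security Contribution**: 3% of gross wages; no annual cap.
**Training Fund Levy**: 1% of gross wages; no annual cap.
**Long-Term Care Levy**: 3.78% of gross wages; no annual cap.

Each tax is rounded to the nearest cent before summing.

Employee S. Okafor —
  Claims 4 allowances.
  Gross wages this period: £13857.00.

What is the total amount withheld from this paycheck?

Provincial Income Tax: taxable = £13857.00 − 4×£720.00 = £10977.00
  £597.52 + 16.79% × (£10977.00 − £8800.00) = £597.52 + 16.79% × £2177.00 = £963.04
Retirement Security Contribution: 3% × £13857.00 = £415.71
Training Fund Levy: 1% × £13857.00 = £138.57
Long-Term Care Levy: 3.78% × £13857.00 = £523.79
Total: £963.04 + £415.71 + £138.57 + £523.79 = £2041.11

£2041.11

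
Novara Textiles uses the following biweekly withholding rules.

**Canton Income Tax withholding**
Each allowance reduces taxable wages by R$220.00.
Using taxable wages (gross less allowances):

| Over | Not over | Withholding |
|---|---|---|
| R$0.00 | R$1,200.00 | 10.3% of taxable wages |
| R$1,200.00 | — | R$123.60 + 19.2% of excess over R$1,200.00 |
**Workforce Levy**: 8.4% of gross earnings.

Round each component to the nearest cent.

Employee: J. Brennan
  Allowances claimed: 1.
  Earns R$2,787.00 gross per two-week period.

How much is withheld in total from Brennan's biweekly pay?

Canton Income Tax: taxable = R$2,787.00 − 1×R$220.00 = R$2,567.00
  R$123.60 + 19.2% × (R$2,567.00 − R$1,200.00) = R$123.60 + 19.2% × R$1,367.00 = R$386.06
Workforce Levy: 8.4% × R$2,787.00 = R$234.11
Total: R$386.06 + R$234.11 = R$620.17

R$620.17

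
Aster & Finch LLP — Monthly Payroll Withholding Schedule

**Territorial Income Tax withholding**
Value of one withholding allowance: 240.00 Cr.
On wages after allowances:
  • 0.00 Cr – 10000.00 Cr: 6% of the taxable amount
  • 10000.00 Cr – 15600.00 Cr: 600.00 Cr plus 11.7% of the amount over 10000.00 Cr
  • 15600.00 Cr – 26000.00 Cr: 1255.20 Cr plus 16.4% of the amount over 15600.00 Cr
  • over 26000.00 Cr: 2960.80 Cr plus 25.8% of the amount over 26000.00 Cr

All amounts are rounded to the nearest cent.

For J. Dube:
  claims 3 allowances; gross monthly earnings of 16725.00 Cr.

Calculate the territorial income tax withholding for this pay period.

1321.62 Cr

Territorial Income Tax: taxable = 16725.00 Cr − 3×240.00 Cr = 16005.00 Cr
  1255.20 Cr + 16.4% × (16005.00 Cr − 15600.00 Cr) = 1255.20 Cr + 16.4% × 405.00 Cr = 1321.62 Cr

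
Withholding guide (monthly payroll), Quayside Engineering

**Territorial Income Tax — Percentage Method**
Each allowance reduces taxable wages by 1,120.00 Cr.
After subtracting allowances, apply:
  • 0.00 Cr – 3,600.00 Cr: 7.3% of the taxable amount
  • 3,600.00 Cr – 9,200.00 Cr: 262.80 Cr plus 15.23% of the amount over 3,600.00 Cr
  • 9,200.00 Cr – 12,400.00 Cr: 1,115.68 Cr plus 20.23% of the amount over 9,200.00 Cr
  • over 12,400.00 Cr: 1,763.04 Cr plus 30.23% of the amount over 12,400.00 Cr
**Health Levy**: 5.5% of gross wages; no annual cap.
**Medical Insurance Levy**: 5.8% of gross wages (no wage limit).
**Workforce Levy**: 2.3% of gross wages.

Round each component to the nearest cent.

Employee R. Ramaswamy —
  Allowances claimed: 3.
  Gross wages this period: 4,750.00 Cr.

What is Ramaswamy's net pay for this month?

4,002.53 Cr

Territorial Income Tax: taxable = 4,750.00 Cr − 3×1,120.00 Cr = 1,390.00 Cr
  7.3% × 1,390.00 Cr = 101.47 Cr
Health Levy: 5.5% × 4,750.00 Cr = 261.25 Cr
Medical Insurance Levy: 5.8% × 4,750.00 Cr = 275.50 Cr
Workforce Levy: 2.3% × 4,750.00 Cr = 109.25 Cr
Total withheld: 101.47 Cr + 261.25 Cr + 275.50 Cr + 109.25 Cr = 747.47 Cr
Net pay: 4,750.00 Cr − 747.47 Cr = 4,002.53 Cr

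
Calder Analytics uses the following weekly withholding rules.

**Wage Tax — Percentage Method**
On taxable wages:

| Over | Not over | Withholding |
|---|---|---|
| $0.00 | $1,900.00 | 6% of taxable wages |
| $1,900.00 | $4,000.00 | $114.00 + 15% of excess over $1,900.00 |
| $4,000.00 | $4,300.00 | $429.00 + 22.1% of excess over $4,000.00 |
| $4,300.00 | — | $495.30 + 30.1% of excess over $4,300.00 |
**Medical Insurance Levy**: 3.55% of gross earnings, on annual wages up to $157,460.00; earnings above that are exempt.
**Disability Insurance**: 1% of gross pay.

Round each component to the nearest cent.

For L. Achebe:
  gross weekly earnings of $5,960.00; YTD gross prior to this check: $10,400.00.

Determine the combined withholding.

Wage Tax: taxable = $5,960.00
  $495.30 + 30.1% × ($5,960.00 − $4,300.00) = $495.30 + 30.1% × $1,660.00 = $994.96
Medical Insurance Levy: 3.55% × $5,960.00 = $211.58
Disability Insurance: 1% × $5,960.00 = $59.60
Total: $994.96 + $211.58 + $59.60 = $1,266.14

$1,266.14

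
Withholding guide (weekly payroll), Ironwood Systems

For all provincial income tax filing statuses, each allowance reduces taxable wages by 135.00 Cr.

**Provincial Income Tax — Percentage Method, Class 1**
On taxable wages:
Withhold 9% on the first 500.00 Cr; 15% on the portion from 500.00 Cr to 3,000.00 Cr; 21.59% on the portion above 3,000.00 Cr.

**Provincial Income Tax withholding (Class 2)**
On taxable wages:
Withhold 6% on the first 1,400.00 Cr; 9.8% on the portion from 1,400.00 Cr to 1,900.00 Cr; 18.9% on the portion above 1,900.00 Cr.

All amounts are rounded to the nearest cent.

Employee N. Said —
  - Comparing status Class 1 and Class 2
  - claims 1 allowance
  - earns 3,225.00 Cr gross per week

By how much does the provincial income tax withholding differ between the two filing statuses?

Provincial Income Tax (Class 1): taxable = 3,225.00 Cr − 1×135.00 Cr = 3,090.00 Cr
  420.00 Cr + 21.59% × (3,090.00 Cr − 3,000.00 Cr) = 420.00 Cr + 21.59% × 90.00 Cr = 439.43 Cr
Provincial Income Tax (Class 2): taxable = 3,225.00 Cr − 1×135.00 Cr = 3,090.00 Cr
  133.00 Cr + 18.9% × (3,090.00 Cr − 1,900.00 Cr) = 133.00 Cr + 18.9% × 1,190.00 Cr = 357.91 Cr
Difference: |439.43 Cr − 357.91 Cr| = 81.52 Cr (higher under Class 1)

81.52 Cr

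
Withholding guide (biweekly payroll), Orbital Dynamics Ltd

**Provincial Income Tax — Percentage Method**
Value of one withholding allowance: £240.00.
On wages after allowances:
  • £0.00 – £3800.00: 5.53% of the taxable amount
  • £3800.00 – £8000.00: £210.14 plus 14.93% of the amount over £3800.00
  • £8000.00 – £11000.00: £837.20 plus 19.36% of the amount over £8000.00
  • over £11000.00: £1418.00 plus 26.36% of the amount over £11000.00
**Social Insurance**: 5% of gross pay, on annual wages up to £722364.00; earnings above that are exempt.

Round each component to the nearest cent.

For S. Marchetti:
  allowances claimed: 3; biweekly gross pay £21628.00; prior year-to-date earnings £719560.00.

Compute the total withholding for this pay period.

Provincial Income Tax: taxable = £21628.00 − 3×£240.00 = £20908.00
  £1418.00 + 26.36% × (£20908.00 − £11000.00) = £1418.00 + 26.36% × £9908.00 = £4029.75
Social Insurance: cap £722364.00 − YTD £719560.00 = £2804.00 subject; 5% × £2804.00 = £140.20
Total: £4029.75 + £140.20 = £4169.95

£4169.95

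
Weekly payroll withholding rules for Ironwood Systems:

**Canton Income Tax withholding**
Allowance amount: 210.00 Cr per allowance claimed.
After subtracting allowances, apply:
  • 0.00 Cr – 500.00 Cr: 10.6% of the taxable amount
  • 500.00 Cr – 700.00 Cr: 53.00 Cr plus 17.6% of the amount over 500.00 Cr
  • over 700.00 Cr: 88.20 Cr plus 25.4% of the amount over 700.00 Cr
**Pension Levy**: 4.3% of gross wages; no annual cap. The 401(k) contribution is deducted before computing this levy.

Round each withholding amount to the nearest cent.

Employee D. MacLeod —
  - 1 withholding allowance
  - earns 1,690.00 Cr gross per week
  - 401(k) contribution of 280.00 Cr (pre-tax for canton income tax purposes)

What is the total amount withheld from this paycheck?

Canton Income Tax: taxable = 1,690.00 Cr − 280.00 Cr − 1×210.00 Cr = 1,200.00 Cr
  88.20 Cr + 25.4% × (1,200.00 Cr − 700.00 Cr) = 88.20 Cr + 25.4% × 500.00 Cr = 215.20 Cr
Pension Levy: 4.3% × 1,410.00 Cr = 60.63 Cr
Total: 215.20 Cr + 60.63 Cr = 275.83 Cr

275.83 Cr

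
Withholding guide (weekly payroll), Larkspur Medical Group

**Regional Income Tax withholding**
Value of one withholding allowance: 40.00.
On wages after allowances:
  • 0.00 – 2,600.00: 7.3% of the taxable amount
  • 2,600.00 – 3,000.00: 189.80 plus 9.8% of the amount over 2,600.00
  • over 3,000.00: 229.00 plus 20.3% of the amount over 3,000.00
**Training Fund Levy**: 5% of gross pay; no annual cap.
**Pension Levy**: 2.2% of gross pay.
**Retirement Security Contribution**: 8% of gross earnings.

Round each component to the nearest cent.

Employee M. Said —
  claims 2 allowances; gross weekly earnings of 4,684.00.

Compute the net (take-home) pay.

Regional Income Tax: taxable = 4,684.00 − 2×40.00 = 4,604.00
  229.00 + 20.3% × (4,604.00 − 3,000.00) = 229.00 + 20.3% × 1,604.00 = 554.61
Training Fund Levy: 5% × 4,684.00 = 234.20
Pension Levy: 2.2% × 4,684.00 = 103.05
Retirement Security Contribution: 8% × 4,684.00 = 374.72
Total withheld: 554.61 + 234.20 + 103.05 + 374.72 = 1,266.58
Net pay: 4,684.00 − 1,266.58 = 3,417.42

3,417.42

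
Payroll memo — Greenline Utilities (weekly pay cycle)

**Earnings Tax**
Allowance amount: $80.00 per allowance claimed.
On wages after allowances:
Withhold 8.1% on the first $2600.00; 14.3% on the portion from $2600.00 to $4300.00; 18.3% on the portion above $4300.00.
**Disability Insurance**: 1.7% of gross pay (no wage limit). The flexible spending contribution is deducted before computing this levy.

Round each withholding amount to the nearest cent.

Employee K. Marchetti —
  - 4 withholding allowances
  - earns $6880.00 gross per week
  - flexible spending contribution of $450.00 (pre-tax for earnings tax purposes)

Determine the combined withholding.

Earnings Tax: taxable = $6880.00 − $450.00 − 4×$80.00 = $6110.00
  $453.70 + 18.3% × ($6110.00 − $4300.00) = $453.70 + 18.3% × $1810.00 = $784.93
Disability Insurance: 1.7% × $6430.00 = $109.31
Total: $784.93 + $109.31 = $894.24

$894.24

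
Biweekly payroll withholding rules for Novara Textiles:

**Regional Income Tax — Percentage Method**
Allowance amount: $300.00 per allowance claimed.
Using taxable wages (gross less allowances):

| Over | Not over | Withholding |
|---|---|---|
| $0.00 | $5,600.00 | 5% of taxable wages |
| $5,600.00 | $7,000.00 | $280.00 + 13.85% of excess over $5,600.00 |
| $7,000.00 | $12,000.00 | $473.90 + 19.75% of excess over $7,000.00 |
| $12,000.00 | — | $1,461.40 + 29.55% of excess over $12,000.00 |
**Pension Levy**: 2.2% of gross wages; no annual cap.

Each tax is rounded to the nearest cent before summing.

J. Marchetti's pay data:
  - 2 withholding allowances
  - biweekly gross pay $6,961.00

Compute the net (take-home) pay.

$6,422.46

Regional Income Tax: taxable = $6,961.00 − 2×$300.00 = $6,361.00
  $280.00 + 13.85% × ($6,361.00 − $5,600.00) = $280.00 + 13.85% × $761.00 = $385.40
Pension Levy: 2.2% × $6,961.00 = $153.14
Total withheld: $385.40 + $153.14 = $538.54
Net pay: $6,961.00 − $538.54 = $6,422.46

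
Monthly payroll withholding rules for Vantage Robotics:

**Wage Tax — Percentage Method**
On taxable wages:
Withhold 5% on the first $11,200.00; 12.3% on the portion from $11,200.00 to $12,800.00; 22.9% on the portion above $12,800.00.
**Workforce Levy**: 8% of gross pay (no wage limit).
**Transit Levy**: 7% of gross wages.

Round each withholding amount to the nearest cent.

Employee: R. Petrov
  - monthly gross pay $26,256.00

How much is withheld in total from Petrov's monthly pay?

Wage Tax: taxable = $26,256.00
  $756.80 + 22.9% × ($26,256.00 − $12,800.00) = $756.80 + 22.9% × $13,456.00 = $3,838.22
Workforce Levy: 8% × $26,256.00 = $2,100.48
Transit Levy: 7% × $26,256.00 = $1,837.92
Total: $3,838.22 + $2,100.48 + $1,837.92 = $7,776.62

$7,776.62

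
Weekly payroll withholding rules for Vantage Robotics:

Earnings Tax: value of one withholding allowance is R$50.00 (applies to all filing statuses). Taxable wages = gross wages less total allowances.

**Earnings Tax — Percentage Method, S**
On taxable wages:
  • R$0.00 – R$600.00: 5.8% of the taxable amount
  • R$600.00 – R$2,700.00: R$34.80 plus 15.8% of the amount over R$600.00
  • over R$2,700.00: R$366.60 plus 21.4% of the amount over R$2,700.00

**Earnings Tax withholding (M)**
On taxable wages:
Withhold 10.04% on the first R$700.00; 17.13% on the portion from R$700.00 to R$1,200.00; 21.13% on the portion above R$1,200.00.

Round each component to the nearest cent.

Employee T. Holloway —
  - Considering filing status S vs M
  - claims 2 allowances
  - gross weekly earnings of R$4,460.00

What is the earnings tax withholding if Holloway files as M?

R$823.64

Earnings Tax (M): taxable = R$4,460.00 − 2×R$50.00 = R$4,360.00
  R$155.93 + 21.13% × (R$4,360.00 − R$1,200.00) = R$155.93 + 21.13% × R$3,160.00 = R$823.64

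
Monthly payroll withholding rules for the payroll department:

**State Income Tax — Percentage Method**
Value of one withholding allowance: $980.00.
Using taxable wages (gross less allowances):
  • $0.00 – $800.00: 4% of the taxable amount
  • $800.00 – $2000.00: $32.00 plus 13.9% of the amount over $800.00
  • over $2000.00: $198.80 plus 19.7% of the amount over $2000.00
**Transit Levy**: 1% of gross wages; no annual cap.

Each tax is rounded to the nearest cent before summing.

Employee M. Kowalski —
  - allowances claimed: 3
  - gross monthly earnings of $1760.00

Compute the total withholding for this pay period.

State Income Tax: taxable = $1760.00 − 3×$980.00 = $-1180.00
  Taxable ≤ 0 → $0.00
Transit Levy: 1% × $1760.00 = $17.60
Total: $0.00 + $17.60 = $17.60

$17.60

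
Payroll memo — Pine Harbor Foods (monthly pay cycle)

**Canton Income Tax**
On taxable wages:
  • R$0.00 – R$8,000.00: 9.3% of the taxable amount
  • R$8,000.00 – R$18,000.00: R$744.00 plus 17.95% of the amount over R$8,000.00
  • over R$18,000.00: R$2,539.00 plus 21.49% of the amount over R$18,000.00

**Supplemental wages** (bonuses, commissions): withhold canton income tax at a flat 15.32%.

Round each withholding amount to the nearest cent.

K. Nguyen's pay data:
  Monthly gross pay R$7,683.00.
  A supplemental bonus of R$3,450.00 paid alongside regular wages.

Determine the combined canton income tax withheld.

Canton Income Tax: taxable = R$7,683.00
  9.3% × R$7,683.00 = R$714.52
Supplemental (15.32% flat on bonus): 15.32% × R$3,450.00 = R$528.54
Total canton income tax: R$714.52 + R$528.54 = R$1,243.06

R$1,243.06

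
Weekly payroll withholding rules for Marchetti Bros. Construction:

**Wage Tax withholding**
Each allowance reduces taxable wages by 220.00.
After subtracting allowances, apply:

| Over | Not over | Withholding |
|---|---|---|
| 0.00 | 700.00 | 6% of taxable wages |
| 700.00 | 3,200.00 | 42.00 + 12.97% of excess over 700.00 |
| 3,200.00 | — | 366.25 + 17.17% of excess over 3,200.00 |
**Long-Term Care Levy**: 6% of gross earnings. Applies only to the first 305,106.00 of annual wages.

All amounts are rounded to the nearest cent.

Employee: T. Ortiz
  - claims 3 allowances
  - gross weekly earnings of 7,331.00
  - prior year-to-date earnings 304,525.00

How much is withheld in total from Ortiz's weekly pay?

Wage Tax: taxable = 7,331.00 − 3×220.00 = 6,671.00
  366.25 + 17.17% × (6,671.00 − 3,200.00) = 366.25 + 17.17% × 3,471.00 = 962.22
Long-Term Care Levy: cap 305,106.00 − YTD 304,525.00 = 581.00 subject; 6% × 581.00 = 34.86
Total: 962.22 + 34.86 = 997.08

997.08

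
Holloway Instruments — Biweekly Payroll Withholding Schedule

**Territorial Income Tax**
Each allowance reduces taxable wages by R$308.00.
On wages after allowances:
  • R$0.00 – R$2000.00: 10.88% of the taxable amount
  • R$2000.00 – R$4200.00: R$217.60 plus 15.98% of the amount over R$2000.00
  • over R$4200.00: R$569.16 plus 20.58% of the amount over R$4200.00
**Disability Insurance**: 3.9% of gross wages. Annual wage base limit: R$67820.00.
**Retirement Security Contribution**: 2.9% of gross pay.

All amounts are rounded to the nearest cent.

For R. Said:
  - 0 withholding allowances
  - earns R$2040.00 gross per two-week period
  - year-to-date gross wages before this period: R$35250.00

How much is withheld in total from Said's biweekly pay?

Territorial Income Tax: taxable = R$2040.00
  R$217.60 + 15.98% × (R$2040.00 − R$2000.00) = R$217.60 + 15.98% × R$40.00 = R$223.99
Disability Insurance: 3.9% × R$2040.00 = R$79.56
Retirement Security Contribution: 2.9% × R$2040.00 = R$59.16
Total: R$223.99 + R$79.56 + R$59.16 = R$362.71

R$362.71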